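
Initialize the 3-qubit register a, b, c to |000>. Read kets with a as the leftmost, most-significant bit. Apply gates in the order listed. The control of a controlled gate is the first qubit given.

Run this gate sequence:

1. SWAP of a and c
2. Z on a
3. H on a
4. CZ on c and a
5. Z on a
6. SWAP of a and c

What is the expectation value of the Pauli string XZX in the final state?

The observable XZX averages to 0.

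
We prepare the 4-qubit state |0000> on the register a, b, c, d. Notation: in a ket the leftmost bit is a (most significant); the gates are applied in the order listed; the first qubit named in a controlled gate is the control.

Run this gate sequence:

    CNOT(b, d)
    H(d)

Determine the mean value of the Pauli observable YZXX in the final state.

The observable YZXX averages to 0.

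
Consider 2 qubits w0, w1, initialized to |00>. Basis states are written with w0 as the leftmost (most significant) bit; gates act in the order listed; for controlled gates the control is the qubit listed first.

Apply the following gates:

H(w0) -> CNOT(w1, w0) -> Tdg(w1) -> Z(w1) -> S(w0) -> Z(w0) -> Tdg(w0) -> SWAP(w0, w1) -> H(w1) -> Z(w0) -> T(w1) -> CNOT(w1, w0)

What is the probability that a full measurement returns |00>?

The probability of measuring |00> is 1/2 - sqrt(2)/4.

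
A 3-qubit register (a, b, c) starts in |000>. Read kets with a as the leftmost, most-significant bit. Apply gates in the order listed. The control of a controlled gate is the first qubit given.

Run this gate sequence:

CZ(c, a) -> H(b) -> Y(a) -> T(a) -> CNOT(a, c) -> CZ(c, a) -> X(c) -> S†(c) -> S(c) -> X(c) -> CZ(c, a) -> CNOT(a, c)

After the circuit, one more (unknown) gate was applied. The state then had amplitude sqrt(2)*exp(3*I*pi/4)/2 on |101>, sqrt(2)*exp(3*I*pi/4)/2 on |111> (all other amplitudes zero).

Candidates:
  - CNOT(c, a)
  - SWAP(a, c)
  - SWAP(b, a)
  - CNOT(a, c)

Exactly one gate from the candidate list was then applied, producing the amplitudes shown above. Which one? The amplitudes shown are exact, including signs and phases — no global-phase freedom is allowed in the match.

It was CNOT(a, c) that produced the state shown. Key observation: steps 5-12 multiply out to the identity, so the circuit reduces to the remaining gates.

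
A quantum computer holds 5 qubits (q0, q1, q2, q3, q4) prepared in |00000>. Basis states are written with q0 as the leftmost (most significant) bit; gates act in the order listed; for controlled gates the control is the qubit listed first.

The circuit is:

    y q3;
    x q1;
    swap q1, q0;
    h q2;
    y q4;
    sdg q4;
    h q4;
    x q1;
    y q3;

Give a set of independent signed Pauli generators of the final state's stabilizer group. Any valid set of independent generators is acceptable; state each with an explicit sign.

The stabilizer group can be generated by +IIXII, -IIIIX, -ZIIII, -IZIII, +IIIZI, among other valid generating sets.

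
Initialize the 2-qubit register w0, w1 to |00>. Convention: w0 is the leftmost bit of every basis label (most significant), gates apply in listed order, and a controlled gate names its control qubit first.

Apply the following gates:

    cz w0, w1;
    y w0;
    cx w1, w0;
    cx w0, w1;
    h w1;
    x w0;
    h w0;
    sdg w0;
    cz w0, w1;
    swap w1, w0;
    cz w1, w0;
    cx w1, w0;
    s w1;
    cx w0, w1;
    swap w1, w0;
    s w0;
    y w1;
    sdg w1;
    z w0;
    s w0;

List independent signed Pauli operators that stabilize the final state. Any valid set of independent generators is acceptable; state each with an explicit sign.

The final state is stabilized by the group generated by -XI, +IY; other independent generating sets are equally valid.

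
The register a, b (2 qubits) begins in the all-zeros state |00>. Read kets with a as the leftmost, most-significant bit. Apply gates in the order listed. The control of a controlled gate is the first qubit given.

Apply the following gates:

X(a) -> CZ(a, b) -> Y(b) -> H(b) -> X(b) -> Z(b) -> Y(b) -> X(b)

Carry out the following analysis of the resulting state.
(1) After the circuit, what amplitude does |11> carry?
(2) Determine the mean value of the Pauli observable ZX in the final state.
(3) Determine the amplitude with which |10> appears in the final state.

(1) |11> carries amplitude -sqrt(2)/2 in the final state.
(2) The observable ZX averages to 1.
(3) |10> carries amplitude sqrt(2)/2 in the final state.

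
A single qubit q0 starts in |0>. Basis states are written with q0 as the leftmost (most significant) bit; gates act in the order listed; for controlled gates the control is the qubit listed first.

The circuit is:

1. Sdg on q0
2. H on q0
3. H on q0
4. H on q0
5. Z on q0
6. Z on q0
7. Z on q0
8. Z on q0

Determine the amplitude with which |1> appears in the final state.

The final state's coefficient on |1> equals sqrt(2)/2. Key observation: the block from step 5 through step 8 cancels to the identity and can be dropped.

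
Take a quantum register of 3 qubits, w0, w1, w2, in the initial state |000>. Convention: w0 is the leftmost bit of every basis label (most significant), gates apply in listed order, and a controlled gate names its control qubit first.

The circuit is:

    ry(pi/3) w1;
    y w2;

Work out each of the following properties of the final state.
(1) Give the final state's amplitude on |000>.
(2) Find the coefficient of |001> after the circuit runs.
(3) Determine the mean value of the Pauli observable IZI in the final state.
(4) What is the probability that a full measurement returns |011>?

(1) The amplitude on |000> is 0.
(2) The amplitude on |001> is sqrt(3)*I/2.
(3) In the final state, IZI has expectation 1/2.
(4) Outcome |011> occurs with probability 1/4.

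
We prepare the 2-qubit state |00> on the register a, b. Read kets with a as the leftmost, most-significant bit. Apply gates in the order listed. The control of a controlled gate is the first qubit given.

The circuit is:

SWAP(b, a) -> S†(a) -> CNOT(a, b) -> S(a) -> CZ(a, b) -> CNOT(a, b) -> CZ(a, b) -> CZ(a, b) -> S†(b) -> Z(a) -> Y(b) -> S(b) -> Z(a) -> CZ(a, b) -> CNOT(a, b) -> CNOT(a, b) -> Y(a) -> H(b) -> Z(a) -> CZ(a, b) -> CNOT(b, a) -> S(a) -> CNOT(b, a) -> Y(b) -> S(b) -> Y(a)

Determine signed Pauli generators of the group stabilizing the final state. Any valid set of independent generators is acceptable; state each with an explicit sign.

The stabilizer group can be generated by +IX, +ZI, among other valid generating sets.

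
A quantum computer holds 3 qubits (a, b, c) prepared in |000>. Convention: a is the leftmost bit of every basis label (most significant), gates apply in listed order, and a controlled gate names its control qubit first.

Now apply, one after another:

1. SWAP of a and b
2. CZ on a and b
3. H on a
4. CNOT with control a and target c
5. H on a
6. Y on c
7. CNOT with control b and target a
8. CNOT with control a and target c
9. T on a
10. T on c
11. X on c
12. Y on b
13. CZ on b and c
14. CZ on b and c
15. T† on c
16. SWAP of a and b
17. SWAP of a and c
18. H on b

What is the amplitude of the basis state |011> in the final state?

The amplitude on |011> is sqrt(2)*(-exp(I*pi/4) + I)/4. Key observation: the block from step 13 through step 14 cancels to the identity and can be dropped.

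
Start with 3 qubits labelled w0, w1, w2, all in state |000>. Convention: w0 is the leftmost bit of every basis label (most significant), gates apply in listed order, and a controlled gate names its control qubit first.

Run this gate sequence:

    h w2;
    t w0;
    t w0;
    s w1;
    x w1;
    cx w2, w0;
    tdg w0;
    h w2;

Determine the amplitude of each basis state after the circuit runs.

The resulting statevector has amplitude 0 on |000>, 0 on |001>, 1/2 on |010>, 1/2 on |011>, 0 on |100>, 0 on |101>, -exp(3*I*pi/4)/2 on |110>, exp(3*I*pi/4)/2 on |111>.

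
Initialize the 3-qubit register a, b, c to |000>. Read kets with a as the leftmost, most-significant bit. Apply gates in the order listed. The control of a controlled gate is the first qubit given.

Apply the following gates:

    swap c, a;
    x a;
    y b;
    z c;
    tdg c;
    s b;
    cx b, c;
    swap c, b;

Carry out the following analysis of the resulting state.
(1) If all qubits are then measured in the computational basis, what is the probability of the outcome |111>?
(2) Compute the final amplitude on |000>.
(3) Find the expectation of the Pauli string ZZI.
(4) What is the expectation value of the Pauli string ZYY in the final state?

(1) A full measurement returns |111> with probability 1.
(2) |000> carries amplitude 0 in the final state.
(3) In the final state, ZZI has expectation 1.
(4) The expectation value of ZYY is 0.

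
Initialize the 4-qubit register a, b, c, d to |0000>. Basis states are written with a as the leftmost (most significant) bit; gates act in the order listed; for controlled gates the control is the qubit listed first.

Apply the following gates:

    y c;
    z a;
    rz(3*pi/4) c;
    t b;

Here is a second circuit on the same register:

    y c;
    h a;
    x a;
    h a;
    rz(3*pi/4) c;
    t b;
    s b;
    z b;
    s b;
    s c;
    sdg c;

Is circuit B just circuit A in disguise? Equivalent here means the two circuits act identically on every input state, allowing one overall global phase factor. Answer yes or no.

Yes: on every input state the two circuits agree up to one overall phase factor.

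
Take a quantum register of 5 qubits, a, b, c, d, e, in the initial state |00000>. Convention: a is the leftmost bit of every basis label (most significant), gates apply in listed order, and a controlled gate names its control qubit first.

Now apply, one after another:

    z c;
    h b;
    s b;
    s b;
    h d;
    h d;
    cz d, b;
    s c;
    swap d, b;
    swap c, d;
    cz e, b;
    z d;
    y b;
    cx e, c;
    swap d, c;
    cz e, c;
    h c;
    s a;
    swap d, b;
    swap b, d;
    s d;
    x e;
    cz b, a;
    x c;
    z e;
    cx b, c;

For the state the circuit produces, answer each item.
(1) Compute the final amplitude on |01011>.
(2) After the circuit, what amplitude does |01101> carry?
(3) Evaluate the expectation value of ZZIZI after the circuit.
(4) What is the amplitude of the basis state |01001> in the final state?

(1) |01011> carries amplitude -1/2 in the final state.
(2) The final state's coefficient on |01101> equals -I/2.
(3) The observable ZZIZI averages to 0.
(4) |01001> carries amplitude -I/2 in the final state.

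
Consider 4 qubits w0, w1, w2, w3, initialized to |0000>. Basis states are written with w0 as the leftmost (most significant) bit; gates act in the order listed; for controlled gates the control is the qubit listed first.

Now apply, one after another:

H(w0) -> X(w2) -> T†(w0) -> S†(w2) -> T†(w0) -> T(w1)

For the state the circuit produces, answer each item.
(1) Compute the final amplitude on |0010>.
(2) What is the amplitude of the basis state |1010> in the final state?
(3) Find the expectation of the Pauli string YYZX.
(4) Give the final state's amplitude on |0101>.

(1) |0010> carries amplitude -sqrt(2)*I/2 in the final state.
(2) The amplitude on |1010> is -sqrt(2)/2.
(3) In the final state, YYZX has expectation 0.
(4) The amplitude on |0101> is 0.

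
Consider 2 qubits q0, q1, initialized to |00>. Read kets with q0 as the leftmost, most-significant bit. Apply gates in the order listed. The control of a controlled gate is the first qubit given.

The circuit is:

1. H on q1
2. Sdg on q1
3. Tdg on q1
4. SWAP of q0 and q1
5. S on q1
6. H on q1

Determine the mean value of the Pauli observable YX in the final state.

The expectation value of YX is -sqrt(2)/2.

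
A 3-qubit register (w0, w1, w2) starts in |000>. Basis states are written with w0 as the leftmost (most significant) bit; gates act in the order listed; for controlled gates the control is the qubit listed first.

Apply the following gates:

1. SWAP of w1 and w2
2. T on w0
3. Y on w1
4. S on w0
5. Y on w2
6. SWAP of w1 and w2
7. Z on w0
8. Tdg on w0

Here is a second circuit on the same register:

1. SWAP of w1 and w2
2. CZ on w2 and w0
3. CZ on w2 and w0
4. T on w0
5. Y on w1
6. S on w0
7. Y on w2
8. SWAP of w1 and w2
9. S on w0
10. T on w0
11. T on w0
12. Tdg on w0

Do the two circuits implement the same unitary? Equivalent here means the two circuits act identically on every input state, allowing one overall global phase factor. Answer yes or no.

Yes — the two circuits implement the same unitary up to a global phase.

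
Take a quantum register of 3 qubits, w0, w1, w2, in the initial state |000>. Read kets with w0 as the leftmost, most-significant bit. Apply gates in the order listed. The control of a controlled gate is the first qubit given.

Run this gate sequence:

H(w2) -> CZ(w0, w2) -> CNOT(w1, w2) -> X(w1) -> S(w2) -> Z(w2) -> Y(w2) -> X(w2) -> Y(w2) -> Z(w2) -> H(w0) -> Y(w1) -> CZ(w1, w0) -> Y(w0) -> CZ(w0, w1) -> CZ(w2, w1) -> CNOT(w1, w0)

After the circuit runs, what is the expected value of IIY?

In the final state, IIY has expectation -1.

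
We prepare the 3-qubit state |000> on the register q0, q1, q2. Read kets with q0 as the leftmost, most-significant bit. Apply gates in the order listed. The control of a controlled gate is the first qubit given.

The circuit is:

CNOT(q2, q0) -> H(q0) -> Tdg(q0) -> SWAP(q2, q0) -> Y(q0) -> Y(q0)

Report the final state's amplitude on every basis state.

The final amplitudes are sqrt(2)/2 on |000>, -sqrt(2)*exp(3*I*pi/4)/2 on |001>, and 0 on every other basis state.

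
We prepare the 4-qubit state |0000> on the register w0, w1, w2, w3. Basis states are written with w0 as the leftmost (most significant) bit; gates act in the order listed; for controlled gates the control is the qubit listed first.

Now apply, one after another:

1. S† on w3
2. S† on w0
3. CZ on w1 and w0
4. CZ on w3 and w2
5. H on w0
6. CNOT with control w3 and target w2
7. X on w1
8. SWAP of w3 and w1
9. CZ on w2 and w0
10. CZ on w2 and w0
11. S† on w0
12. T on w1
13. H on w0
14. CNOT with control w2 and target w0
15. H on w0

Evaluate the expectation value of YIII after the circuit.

The observable YIII averages to -1. Key observation: the block from step 9 through step 10 cancels to the identity and can be dropped.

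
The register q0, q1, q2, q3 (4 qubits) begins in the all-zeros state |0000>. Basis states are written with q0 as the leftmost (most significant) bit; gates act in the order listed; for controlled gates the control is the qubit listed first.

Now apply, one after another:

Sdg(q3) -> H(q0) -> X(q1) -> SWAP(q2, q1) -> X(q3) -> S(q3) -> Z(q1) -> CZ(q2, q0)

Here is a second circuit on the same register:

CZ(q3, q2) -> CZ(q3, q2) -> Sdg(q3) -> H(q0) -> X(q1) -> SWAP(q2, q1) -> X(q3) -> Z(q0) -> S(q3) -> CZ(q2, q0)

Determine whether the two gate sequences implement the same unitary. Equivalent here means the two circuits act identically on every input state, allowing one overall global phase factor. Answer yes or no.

No, they are not equivalent — no single phase factor reconciles the two unitaries.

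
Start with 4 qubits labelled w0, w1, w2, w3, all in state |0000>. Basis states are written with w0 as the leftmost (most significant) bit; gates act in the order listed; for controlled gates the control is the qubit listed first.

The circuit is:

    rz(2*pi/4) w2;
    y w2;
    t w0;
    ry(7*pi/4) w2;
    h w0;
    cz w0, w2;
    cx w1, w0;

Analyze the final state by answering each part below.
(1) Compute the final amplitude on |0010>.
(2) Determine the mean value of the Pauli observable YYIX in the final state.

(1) The amplitude on |0010> is -sqrt(2*sqrt(2) + 4)*exp(I*pi/4)/4.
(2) The observable YYIX averages to 0.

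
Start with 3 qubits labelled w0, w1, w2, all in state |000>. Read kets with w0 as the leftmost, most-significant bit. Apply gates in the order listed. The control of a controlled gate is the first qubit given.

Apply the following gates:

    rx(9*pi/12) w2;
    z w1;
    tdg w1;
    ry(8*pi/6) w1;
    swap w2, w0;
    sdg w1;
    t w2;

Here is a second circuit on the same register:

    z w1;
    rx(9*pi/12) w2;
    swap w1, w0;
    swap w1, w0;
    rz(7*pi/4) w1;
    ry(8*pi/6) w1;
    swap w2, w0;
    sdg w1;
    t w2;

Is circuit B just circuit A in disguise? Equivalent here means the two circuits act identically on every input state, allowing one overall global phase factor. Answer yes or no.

Yes: on every input state the two circuits agree up to one overall phase factor.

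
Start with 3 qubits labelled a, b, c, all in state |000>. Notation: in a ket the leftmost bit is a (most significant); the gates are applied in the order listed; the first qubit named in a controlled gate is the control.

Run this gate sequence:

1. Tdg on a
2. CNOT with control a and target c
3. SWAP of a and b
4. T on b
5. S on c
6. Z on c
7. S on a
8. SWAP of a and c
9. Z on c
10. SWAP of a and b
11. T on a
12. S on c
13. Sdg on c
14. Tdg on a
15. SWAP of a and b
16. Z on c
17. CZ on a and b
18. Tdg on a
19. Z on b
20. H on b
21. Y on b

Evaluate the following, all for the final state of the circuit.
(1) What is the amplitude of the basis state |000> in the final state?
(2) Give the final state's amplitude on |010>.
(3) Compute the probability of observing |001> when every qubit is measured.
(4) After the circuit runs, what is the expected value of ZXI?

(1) The amplitude on |000> is -sqrt(2)*I/2. Key observation: steps 9-16 multiply out to the identity, so the circuit reduces to the remaining gates.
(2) |010> carries amplitude sqrt(2)*I/2 in the final state.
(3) The probability of measuring |001> is 0.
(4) The expectation value of ZXI is -1.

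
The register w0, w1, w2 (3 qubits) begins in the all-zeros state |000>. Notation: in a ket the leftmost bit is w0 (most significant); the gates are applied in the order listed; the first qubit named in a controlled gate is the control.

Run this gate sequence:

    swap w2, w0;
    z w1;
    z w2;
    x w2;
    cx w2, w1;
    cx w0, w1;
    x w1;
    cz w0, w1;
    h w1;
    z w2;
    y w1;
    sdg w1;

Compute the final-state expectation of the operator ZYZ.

In the final state, ZYZ has expectation -1.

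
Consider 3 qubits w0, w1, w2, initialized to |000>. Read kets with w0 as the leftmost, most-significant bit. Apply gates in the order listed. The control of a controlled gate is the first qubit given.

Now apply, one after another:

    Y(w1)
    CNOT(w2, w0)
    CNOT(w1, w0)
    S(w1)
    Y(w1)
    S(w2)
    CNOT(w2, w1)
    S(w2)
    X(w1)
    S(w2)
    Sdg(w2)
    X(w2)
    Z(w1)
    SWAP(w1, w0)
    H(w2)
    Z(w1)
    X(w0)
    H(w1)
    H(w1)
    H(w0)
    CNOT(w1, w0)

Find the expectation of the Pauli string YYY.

The expectation value of YYY is 0.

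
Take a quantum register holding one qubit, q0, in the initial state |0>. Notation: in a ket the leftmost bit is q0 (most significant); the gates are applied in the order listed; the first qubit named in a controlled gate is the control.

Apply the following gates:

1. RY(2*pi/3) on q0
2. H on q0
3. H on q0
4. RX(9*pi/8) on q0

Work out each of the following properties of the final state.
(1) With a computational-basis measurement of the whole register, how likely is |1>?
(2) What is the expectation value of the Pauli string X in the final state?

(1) The probability of measuring |1> is 1/2 - sqrt(sqrt(2) + 2)/8. Key observation: the block from step 2 through step 3 cancels to the identity and can be dropped.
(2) In the final state, X has expectation sqrt(3)/2.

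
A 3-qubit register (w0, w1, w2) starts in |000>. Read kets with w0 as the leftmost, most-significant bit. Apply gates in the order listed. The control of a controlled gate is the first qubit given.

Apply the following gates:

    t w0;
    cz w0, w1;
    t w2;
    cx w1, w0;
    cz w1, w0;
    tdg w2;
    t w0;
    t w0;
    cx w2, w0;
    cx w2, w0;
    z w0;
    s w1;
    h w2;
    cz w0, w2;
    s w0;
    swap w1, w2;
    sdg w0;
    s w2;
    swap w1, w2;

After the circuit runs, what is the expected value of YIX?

In the final state, YIX has expectation 0. Key observation: gates 9-10 undo each other exactly, leaving only the rest of the circuit to track.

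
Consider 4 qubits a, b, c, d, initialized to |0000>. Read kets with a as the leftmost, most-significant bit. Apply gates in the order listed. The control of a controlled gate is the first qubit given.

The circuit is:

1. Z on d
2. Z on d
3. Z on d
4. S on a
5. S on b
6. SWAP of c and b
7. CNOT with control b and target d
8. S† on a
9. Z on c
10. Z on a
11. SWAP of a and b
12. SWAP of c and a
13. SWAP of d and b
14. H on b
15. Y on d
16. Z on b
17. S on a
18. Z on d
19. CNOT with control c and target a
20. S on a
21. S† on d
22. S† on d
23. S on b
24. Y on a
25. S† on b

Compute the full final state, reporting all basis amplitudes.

The resulting statevector has amplitude -sqrt(2)/2 on |1001>, sqrt(2)/2 on |1101>, and 0 on every other basis state.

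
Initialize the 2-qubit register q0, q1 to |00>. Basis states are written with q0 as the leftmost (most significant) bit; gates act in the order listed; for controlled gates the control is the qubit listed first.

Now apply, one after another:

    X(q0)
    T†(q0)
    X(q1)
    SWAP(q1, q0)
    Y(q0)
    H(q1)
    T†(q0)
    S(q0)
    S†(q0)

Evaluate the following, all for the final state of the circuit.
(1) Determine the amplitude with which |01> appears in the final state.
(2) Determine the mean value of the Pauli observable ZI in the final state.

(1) The final state's coefficient on |01> equals sqrt(2)*exp(I*pi/4)/2.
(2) The observable ZI averages to 1.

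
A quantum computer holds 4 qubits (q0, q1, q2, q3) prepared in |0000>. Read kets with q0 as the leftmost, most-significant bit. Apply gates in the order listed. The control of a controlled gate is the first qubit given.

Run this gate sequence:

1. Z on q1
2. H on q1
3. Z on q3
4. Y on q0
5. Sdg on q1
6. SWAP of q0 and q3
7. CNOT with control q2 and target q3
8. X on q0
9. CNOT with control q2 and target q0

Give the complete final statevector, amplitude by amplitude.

After the circuit, the state carries amplitude sqrt(2)*I/2 on |1001>, sqrt(2)/2 on |1101>, and 0 on every other basis state.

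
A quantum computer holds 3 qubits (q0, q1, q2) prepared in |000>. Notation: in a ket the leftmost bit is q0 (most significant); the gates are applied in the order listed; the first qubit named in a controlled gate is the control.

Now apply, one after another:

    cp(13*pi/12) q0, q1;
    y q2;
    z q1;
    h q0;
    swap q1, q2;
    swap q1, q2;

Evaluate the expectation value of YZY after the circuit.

In the final state, YZY has expectation 0. Key observation: steps 5-6 multiply out to the identity, so the circuit reduces to the remaining gates.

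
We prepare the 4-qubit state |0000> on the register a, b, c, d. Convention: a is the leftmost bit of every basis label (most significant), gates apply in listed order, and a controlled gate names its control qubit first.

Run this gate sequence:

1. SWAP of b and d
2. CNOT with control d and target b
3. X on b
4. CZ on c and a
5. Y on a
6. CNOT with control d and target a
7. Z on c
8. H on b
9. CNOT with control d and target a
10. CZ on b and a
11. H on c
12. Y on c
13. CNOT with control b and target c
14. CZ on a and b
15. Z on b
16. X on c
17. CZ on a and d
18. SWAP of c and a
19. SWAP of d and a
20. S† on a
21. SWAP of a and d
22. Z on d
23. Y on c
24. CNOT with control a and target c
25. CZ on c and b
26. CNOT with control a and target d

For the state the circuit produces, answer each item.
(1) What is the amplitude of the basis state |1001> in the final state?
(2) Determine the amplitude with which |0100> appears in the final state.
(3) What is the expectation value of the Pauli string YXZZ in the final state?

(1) |1001> carries amplitude 0 in the final state.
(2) |0100> carries amplitude -I/2 in the final state.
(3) The observable YXZZ averages to 0.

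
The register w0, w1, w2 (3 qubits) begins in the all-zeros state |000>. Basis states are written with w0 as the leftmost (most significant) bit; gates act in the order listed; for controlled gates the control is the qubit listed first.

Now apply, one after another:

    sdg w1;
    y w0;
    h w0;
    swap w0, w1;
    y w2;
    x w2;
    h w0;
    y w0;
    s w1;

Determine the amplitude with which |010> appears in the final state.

The amplitude on |010> is 1/2.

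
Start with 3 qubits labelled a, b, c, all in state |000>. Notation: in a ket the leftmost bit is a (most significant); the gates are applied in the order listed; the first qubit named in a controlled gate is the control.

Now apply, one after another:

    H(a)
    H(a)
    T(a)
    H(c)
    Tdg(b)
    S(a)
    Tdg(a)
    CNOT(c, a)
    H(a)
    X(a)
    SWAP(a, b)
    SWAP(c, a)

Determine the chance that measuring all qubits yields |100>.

The probability of measuring |100> is 1/4. Key observation: the block from step 1 through step 2 cancels to the identity and can be dropped.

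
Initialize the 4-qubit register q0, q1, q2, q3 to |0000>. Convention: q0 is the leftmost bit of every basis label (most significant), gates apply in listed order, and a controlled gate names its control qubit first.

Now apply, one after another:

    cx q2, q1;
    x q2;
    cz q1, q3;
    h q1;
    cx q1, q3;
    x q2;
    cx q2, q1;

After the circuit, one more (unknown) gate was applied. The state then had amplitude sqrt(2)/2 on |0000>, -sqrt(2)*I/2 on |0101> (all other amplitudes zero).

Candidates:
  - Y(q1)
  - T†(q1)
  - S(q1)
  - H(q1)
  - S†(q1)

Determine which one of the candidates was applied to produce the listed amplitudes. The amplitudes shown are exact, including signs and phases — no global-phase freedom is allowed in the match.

The applied gate was S†(q1).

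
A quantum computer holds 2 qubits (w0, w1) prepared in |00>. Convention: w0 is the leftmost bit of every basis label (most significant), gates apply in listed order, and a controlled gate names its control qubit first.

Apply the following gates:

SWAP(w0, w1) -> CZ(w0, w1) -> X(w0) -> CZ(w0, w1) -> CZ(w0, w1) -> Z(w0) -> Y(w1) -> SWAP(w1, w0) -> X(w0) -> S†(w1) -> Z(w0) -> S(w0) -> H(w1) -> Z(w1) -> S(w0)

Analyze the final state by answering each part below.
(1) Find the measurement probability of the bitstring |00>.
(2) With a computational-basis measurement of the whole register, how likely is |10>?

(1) The probability of measuring |00> is 1/2.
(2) Outcome |10> occurs with probability 0.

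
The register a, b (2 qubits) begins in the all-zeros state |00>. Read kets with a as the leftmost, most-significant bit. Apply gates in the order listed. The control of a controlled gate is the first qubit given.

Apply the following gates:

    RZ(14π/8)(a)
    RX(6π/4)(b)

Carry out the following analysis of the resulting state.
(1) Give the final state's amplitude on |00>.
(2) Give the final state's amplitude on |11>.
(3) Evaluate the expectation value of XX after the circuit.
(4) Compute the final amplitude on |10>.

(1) The amplitude on |00> is sqrt(2)*exp(I*pi/8)/2.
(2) |11> carries amplitude 0 in the final state.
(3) The observable XX averages to 0.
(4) The amplitude on |10> is 0.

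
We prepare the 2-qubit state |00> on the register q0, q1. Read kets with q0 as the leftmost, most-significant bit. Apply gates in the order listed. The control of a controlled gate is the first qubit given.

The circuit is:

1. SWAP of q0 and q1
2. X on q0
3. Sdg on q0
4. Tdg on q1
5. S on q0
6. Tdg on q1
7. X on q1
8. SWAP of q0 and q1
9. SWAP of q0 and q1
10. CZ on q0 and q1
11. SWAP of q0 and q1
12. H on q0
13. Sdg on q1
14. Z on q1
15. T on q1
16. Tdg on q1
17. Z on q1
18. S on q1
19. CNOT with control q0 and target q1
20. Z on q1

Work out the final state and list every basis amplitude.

The resulting statevector has amplitude 0 on |00>, sqrt(2)/2 on |01>, sqrt(2)/2 on |10>, 0 on |11>. Key observation: steps 13-18 multiply out to the identity, so the circuit reduces to the remaining gates.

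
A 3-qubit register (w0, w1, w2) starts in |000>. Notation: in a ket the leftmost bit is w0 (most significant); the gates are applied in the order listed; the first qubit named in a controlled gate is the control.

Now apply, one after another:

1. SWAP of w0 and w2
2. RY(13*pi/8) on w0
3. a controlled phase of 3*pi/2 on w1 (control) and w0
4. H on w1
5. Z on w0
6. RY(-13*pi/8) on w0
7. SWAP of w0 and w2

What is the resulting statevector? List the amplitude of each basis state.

The final amplitudes are sqrt(4 - 2*sqrt(2))/4 on |000>, sqrt(2*sqrt(2) + 4)/4 on |001>, sqrt(4 - 2*sqrt(2))/4 on |010>, sqrt(2*sqrt(2) + 4)/4 on |011>, 0 on |100>, 0 on |101>, 0 on |110>, 0 on |111>.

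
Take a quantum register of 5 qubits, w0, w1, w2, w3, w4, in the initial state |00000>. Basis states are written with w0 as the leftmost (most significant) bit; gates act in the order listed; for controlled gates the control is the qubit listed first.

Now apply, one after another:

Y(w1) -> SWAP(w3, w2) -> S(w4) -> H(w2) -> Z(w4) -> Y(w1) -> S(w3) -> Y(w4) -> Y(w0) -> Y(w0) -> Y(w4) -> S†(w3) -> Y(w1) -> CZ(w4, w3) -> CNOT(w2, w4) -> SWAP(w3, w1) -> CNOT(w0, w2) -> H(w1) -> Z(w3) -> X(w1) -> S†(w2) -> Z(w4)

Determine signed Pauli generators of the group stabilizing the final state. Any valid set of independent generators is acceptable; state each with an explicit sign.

One valid set of independent stabilizer generators is +IXIII, +IIXIY, +ZIIII, +IIZIZ, -IIIZI (any independent generating set of the same group is equally correct). Key observation: steps 6-13 multiply out to the identity, so the circuit reduces to the remaining gates.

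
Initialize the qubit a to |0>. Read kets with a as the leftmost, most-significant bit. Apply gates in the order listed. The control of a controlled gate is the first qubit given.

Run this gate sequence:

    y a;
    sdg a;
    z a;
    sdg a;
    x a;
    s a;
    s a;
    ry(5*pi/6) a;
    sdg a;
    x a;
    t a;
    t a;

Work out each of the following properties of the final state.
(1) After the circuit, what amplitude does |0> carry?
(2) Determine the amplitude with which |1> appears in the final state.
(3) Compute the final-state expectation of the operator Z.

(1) |0> carries amplitude sqrt(2)/4 + sqrt(6)/4 in the final state.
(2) |1> carries amplitude -sqrt(6)/4 + sqrt(2)/4 in the final state.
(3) The observable Z averages to sqrt(3)/2.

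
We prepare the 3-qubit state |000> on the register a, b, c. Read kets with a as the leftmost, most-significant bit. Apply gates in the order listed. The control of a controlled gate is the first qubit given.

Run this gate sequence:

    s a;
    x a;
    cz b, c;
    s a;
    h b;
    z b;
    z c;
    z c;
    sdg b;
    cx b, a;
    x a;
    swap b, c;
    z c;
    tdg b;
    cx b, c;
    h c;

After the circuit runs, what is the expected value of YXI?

In the final state, YXI has expectation 0.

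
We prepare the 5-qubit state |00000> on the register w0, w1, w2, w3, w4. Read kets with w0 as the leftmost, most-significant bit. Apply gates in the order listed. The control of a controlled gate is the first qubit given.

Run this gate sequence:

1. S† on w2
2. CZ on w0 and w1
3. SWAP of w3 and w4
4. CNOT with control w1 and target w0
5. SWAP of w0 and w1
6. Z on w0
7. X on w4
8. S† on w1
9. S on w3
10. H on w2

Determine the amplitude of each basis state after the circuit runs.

The final amplitudes are sqrt(2)/2 on |00001>, sqrt(2)/2 on |00101>, and 0 on every other basis state.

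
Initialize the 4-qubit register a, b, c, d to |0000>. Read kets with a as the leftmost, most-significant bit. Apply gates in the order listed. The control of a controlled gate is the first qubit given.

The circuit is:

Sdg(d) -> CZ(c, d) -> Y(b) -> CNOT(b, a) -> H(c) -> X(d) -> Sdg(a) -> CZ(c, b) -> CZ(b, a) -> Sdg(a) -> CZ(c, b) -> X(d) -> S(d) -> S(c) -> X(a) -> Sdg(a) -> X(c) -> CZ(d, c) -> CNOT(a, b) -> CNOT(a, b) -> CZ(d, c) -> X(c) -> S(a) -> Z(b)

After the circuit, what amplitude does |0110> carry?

The amplitude on |0110> is sqrt(2)/2. Key observation: steps 16-23 multiply out to the identity, so the circuit reduces to the remaining gates.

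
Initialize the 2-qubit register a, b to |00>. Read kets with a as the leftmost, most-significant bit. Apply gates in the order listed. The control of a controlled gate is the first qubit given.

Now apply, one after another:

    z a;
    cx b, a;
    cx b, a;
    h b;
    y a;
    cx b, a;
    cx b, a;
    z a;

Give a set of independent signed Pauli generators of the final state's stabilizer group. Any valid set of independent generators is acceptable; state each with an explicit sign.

The final state is stabilized by the group generated by +IX, -ZI; other independent generating sets are equally valid.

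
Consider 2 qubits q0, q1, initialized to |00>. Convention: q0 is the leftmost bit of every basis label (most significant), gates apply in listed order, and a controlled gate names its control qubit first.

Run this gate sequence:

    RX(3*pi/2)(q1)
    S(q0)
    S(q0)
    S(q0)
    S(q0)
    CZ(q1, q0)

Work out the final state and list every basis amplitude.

The resulting statevector has amplitude -sqrt(2)/2 on |00>, -sqrt(2)*I/2 on |01>, 0 on |10>, 0 on |11>. Key observation: steps 2-5 multiply out to the identity, so the circuit reduces to the remaining gates.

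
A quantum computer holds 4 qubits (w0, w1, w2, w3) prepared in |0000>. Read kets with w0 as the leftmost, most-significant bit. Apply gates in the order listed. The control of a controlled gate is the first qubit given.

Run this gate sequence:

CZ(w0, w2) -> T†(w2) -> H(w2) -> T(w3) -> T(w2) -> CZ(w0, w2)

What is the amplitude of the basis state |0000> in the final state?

The final state's coefficient on |0000> equals sqrt(2)/2.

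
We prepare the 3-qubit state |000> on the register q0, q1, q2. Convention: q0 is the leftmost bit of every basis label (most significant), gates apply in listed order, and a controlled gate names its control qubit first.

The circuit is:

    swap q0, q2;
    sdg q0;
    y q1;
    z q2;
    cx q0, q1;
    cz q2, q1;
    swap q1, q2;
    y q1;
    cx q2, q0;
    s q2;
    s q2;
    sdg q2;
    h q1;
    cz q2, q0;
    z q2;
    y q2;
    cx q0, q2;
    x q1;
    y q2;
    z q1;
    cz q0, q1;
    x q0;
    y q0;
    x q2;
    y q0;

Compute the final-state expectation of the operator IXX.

The expectation value of IXX is 0.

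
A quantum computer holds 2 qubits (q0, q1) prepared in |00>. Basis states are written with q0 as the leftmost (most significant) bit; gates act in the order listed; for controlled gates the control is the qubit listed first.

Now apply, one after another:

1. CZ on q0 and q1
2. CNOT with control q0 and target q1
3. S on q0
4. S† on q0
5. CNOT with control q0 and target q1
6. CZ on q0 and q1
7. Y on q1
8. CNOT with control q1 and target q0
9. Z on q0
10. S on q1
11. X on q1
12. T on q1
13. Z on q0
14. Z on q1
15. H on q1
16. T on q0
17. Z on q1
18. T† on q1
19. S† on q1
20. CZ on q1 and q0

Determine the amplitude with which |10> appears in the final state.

|10> carries amplitude -sqrt(2)*exp(I*pi/4)/2 in the final state. Key observation: gates 1-6 undo each other exactly, leaving only the rest of the circuit to track.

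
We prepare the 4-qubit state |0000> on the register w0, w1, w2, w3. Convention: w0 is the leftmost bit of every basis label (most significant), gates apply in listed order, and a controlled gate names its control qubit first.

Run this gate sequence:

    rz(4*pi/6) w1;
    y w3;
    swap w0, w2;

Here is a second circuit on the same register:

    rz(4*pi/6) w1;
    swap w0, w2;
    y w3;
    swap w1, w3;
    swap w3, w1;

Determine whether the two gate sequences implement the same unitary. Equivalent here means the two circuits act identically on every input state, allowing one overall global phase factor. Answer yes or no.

Yes, they are equivalent — the unitaries differ by at most a global phase.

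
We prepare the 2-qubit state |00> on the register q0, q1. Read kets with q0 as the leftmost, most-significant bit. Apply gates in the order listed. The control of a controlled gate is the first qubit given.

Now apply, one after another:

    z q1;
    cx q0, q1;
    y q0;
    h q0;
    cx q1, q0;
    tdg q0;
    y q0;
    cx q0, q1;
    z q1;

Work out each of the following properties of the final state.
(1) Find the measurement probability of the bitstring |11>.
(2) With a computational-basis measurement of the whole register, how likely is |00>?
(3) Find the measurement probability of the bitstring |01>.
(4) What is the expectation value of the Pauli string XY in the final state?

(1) A full measurement returns |11> with probability 1/2.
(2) The probability of measuring |00> is 1/2.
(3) Outcome |01> occurs with probability 0.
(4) In the final state, XY has expectation -sqrt(2)/2.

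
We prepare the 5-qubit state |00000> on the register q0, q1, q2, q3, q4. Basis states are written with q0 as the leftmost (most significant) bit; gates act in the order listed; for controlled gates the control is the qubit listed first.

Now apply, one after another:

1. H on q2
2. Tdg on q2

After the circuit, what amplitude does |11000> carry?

The amplitude on |11000> is 0.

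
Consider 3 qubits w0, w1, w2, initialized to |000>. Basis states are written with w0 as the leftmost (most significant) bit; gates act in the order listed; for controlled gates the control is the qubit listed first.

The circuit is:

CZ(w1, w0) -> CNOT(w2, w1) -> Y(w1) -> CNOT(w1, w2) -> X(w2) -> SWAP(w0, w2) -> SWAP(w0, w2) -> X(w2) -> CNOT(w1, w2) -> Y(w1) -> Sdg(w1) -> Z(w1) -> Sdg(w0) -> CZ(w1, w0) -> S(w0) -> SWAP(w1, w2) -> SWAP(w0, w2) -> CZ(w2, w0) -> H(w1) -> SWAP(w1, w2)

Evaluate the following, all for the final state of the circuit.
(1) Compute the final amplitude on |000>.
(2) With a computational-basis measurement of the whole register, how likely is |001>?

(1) |000> carries amplitude sqrt(2)/2 in the final state. Key observation: steps 3-10 multiply out to the identity, so the circuit reduces to the remaining gates.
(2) Outcome |001> occurs with probability 1/2.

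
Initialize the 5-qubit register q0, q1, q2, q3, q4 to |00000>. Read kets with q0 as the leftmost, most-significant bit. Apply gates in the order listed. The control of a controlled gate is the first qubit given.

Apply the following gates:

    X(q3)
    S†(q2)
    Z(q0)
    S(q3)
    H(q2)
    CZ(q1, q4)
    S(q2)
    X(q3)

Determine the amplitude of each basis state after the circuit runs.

The resulting statevector has amplitude sqrt(2)*I/2 on |00000>, -sqrt(2)/2 on |00100>, and 0 on every other basis state.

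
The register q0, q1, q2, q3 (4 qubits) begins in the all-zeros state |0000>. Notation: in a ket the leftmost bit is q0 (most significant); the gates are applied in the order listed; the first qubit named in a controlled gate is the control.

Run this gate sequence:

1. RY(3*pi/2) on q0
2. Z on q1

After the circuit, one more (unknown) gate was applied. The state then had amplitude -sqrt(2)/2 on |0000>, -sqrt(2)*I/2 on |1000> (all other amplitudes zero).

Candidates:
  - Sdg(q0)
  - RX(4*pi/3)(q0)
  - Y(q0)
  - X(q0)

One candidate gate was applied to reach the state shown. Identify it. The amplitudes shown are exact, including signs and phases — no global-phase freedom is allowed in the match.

The unique candidate consistent with the amplitudes is Sdg(q0).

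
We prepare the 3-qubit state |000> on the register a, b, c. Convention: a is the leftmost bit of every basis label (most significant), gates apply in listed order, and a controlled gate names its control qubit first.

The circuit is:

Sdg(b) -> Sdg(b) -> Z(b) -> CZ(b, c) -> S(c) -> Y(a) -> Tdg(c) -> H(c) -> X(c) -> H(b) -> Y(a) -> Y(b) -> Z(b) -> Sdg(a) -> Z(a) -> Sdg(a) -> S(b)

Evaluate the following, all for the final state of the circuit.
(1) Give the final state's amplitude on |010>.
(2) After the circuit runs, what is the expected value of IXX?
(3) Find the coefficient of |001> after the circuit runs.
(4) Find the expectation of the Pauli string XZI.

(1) The final state's coefficient on |010> equals 1/2.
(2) The observable IXX averages to 0.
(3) The final state's coefficient on |001> equals -I/2.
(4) The observable XZI averages to 0.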